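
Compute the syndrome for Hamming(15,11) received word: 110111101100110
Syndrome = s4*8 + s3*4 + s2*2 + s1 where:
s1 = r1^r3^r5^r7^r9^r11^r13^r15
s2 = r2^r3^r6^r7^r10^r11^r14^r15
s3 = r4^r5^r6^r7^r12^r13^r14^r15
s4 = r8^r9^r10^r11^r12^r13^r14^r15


s1=1, s2=1, s3=0, s4=0

Syndrome = 3 (error at position 3)


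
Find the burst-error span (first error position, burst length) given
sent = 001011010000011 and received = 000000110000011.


XOR: 001011100000000

Burst at position 2, length 5


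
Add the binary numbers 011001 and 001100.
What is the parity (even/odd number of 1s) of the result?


011001 = 25
001100 = 12
Sum = 37 = 100101
1s count = 3

odd parity (3 ones in 100101)


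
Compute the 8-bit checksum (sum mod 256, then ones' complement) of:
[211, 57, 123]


Sum = 391 mod 256 = 135
Complement = 120

120


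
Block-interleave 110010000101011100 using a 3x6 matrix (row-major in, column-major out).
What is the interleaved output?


Matrix:
  110010
  000101
  011100
Read columns: 100101001011100010

100101001011100010


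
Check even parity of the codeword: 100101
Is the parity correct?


Number of 1s: 3

No, parity error (3 ones)


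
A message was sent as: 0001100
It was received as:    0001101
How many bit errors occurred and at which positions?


XOR: 0000001

1 error(s) at position(s): 6


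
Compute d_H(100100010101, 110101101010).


XOR: 010001111111
Count of 1s: 8

8


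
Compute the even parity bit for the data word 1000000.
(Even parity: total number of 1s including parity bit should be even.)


Number of 1s in data: 1
Parity bit: 1

1


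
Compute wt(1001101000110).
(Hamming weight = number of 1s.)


Counting 1s in 1001101000110

6


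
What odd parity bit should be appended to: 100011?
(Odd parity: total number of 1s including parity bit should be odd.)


Number of 1s in data: 3
Parity bit: 0

0


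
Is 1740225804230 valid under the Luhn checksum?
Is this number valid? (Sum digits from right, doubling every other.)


Luhn sum = 44
44 mod 10 = 4

Invalid (Luhn sum mod 10 = 4)


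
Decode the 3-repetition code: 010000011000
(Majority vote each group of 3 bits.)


Groups: 010, 000, 011, 000
Majority votes: 0010

0010


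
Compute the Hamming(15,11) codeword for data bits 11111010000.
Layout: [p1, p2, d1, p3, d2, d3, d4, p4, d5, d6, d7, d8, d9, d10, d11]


Parity bits: p1=1, p2=0, p3=1, p4=0

101111101010000


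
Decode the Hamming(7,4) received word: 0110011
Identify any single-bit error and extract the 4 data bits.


Syndrome = 0: no error detected

Data: 1011 (no errors)


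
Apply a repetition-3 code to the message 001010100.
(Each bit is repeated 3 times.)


Each bit -> 3 copies

000000111000111000111000000


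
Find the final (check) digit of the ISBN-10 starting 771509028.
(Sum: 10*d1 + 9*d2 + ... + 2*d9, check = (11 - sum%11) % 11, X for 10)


Weighted sum: 243
243 mod 11 = 1

Check digit: X


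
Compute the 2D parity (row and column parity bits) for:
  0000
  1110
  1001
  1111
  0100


Row parities: 01001
Column parities: 1100

Row P: 01001, Col P: 1100, Corner: 0


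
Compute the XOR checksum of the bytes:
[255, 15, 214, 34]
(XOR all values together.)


XOR chain: 255 ^ 15 ^ 214 ^ 34 = 4

4


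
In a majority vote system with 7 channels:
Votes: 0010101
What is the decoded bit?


Ones: 3 out of 7
Threshold: 4

0 (3/7 voted 1)


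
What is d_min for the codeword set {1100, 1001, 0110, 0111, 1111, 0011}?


Comparing all pairs, minimum distance: 1
Can detect 0 errors, correct 0 errors

1


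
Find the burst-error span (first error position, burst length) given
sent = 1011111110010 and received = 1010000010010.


XOR: 0001111100000

Burst at position 3, length 5


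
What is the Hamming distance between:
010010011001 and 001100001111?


XOR: 011110010110
Count of 1s: 7

7


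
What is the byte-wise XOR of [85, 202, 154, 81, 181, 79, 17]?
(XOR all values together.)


XOR chain: 85 ^ 202 ^ 154 ^ 81 ^ 181 ^ 79 ^ 17 = 191

191


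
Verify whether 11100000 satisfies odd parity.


Number of 1s: 3

Yes, parity is correct (3 ones)


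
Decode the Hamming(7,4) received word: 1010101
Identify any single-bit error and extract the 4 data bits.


Syndrome = 0: no error detected

Data: 1101 (no errors)


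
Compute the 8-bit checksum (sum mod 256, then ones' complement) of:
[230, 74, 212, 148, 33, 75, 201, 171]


Sum = 1144 mod 256 = 120
Complement = 135

135


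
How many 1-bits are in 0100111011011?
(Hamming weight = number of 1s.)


Counting 1s in 0100111011011

8


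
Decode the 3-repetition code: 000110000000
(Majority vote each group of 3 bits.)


Groups: 000, 110, 000, 000
Majority votes: 0100

0100


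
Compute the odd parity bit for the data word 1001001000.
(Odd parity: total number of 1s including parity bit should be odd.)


Number of 1s in data: 3
Parity bit: 0

0


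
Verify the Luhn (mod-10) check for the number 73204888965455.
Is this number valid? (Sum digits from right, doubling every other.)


Luhn sum = 69
69 mod 10 = 9

Invalid (Luhn sum mod 10 = 9)


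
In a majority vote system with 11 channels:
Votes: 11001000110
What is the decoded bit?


Ones: 5 out of 11
Threshold: 6

0 (5/11 voted 1)


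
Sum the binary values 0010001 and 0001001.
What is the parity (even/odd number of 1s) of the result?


0010001 = 17
0001001 = 9
Sum = 26 = 11010
1s count = 3

odd parity (3 ones in 11010)


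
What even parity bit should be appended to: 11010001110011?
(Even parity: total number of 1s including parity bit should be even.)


Number of 1s in data: 8
Parity bit: 0

0


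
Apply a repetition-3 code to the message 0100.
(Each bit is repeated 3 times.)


Each bit -> 3 copies

000111000000


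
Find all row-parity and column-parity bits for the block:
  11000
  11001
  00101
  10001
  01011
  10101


Row parities: 010011
Column parities: 01011

Row P: 010011, Col P: 01011, Corner: 1


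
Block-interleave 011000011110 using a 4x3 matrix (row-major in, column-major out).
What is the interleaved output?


Matrix:
  011
  000
  011
  110
Read columns: 000110111010

000110111010


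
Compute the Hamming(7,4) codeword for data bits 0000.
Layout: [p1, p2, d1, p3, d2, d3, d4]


Parity bits: p1=0, p2=0, p3=0

0000000


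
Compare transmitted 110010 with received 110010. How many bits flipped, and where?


XOR: 000000

0 errors (received matches sent)


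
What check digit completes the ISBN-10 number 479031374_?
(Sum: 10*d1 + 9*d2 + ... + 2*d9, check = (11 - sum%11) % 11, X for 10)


Weighted sum: 239
239 mod 11 = 8

Check digit: 3


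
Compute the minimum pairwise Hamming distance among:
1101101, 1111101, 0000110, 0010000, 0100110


Comparing all pairs, minimum distance: 1
Can detect 0 errors, correct 0 errors

1


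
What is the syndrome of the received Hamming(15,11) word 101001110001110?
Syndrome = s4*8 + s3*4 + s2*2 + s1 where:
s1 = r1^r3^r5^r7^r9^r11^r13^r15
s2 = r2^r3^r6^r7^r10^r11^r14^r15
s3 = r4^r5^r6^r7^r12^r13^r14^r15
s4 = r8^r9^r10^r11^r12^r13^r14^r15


s1=0, s2=0, s3=1, s4=0

Syndrome = 4 (error at position 4)


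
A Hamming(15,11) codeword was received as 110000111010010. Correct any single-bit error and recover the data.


Syndrome = 0: no error detected

Data: 00011010010 (no errors)


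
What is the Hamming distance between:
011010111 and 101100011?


XOR: 110110100
Count of 1s: 5

5


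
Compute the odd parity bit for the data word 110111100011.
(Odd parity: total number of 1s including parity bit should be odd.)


Number of 1s in data: 8
Parity bit: 1

1


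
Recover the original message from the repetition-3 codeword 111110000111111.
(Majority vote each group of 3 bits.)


Groups: 111, 110, 000, 111, 111
Majority votes: 11011

11011


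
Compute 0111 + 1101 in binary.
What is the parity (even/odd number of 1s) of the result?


0111 = 7
1101 = 13
Sum = 20 = 10100
1s count = 2

even parity (2 ones in 10100)


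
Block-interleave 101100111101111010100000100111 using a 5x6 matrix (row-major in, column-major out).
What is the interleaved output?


Matrix:
  101100
  111101
  111010
  100000
  100111
Read columns: 111110110011100110010010101001

111110110011100110010010101001


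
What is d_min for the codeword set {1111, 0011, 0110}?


Comparing all pairs, minimum distance: 2
Can detect 1 errors, correct 0 errors

2


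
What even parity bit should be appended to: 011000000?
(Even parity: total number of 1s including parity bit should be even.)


Number of 1s in data: 2
Parity bit: 0

0


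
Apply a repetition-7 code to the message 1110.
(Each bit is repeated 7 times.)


Each bit -> 7 copies

1111111111111111111110000000


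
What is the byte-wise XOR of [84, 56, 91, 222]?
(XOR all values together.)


XOR chain: 84 ^ 56 ^ 91 ^ 222 = 233

233


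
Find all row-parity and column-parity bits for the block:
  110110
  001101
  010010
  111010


Row parities: 0100
Column parities: 010011

Row P: 0100, Col P: 010011, Corner: 1


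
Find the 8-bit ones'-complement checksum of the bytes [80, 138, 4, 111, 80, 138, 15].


Sum = 566 mod 256 = 54
Complement = 201

201


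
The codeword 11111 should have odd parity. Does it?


Number of 1s: 5

Yes, parity is correct (5 ones)


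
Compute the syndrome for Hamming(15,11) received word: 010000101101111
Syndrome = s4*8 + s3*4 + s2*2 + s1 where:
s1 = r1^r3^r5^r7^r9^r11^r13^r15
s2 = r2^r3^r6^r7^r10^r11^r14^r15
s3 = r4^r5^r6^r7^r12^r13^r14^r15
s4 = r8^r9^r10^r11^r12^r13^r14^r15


s1=0, s2=1, s3=1, s4=0

Syndrome = 6 (error at position 6)


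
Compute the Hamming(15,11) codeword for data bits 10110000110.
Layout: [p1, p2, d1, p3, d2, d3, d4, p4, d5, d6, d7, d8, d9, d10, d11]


Parity bits: p1=1, p2=0, p3=0, p4=0

101001100000110


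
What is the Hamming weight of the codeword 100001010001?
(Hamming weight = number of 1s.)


Counting 1s in 100001010001

4


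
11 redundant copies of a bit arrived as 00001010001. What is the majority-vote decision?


Ones: 3 out of 11
Threshold: 6

0 (3/11 voted 1)


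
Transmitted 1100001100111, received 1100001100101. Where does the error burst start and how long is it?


XOR: 0000000000010

Burst at position 11, length 1


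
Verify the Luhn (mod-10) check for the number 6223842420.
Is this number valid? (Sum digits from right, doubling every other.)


Luhn sum = 35
35 mod 10 = 5

Invalid (Luhn sum mod 10 = 5)


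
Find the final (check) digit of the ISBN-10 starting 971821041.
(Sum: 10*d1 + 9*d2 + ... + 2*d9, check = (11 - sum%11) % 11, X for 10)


Weighted sum: 248
248 mod 11 = 6

Check digit: 5


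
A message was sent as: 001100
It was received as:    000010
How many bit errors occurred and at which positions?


XOR: 001110

3 error(s) at position(s): 2, 3, 4


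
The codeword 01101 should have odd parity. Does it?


Number of 1s: 3

Yes, parity is correct (3 ones)


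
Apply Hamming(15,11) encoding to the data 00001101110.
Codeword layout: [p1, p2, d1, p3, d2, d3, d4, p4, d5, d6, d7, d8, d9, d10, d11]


Parity bits: p1=0, p2=0, p3=1, p4=1

000100011101110


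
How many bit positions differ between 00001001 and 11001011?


XOR: 11000010
Count of 1s: 3

3


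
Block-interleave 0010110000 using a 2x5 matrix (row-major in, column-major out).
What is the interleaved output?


Matrix:
  00101
  10000
Read columns: 0100100010

0100100010


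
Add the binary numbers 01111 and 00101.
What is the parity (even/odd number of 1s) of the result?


01111 = 15
00101 = 5
Sum = 20 = 10100
1s count = 2

even parity (2 ones in 10100)


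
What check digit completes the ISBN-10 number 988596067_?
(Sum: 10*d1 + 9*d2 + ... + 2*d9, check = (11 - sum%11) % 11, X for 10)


Weighted sum: 377
377 mod 11 = 3

Check digit: 8


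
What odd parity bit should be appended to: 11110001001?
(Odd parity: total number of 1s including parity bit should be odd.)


Number of 1s in data: 6
Parity bit: 1

1


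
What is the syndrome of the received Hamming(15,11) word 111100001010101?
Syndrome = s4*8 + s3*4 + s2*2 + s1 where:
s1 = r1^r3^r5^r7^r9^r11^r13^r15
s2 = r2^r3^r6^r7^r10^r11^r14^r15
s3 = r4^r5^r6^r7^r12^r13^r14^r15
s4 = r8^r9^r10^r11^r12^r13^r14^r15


s1=0, s2=0, s3=1, s4=0

Syndrome = 4 (error at position 4)


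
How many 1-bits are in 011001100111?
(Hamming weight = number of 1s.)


Counting 1s in 011001100111

7


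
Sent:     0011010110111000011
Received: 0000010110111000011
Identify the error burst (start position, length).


XOR: 0011000000000000000

Burst at position 2, length 2


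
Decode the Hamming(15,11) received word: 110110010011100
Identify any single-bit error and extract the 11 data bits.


Syndrome = 0: no error detected

Data: 01000011100 (no errors)


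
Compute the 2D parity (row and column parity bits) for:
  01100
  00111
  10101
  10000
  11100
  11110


Row parities: 011110
Column parities: 01100

Row P: 011110, Col P: 01100, Corner: 0


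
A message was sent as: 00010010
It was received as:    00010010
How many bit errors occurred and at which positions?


XOR: 00000000

0 errors (received matches sent)


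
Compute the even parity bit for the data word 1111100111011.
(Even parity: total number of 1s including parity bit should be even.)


Number of 1s in data: 10
Parity bit: 0

0


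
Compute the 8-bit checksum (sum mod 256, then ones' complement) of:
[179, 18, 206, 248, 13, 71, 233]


Sum = 968 mod 256 = 200
Complement = 55

55


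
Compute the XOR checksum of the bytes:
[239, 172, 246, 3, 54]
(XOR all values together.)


XOR chain: 239 ^ 172 ^ 246 ^ 3 ^ 54 = 128

128


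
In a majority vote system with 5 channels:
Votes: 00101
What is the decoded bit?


Ones: 2 out of 5
Threshold: 3

0 (2/5 voted 1)


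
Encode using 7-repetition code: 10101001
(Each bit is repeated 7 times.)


Each bit -> 7 copies

11111110000000111111100000001111111000000000000001111111


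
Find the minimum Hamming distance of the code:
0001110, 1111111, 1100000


Comparing all pairs, minimum distance: 4
Can detect 3 errors, correct 1 errors

4


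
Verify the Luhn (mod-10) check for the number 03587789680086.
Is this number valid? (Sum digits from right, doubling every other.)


Luhn sum = 64
64 mod 10 = 4

Invalid (Luhn sum mod 10 = 4)


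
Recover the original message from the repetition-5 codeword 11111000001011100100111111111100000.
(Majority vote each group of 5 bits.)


Groups: 11111, 00000, 10111, 00100, 11111, 11111, 00000
Majority votes: 1010110

1010110


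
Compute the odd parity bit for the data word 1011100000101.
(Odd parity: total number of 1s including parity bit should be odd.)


Number of 1s in data: 6
Parity bit: 1

1


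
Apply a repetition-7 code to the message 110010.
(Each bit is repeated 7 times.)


Each bit -> 7 copies

111111111111110000000000000011111110000000


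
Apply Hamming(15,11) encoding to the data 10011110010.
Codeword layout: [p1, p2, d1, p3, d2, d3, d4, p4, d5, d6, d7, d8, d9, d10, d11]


Parity bits: p1=0, p2=1, p3=0, p4=0

011000101110010


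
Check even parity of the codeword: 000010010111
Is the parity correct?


Number of 1s: 5

No, parity error (5 ones)


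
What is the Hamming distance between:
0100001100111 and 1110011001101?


XOR: 1010010101010
Count of 1s: 6

6


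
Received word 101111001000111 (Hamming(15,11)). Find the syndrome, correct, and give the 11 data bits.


Syndrome = 0: no error detected

Data: 11101000111 (no errors)


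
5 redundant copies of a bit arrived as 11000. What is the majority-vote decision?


Ones: 2 out of 5
Threshold: 3

0 (2/5 voted 1)


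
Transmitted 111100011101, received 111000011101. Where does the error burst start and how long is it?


XOR: 000100000000

Burst at position 3, length 1


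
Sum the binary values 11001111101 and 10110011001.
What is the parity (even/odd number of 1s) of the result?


11001111101 = 1661
10110011001 = 1433
Sum = 3094 = 110000010110
1s count = 5

odd parity (5 ones in 110000010110)


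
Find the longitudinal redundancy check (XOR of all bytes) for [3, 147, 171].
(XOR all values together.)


XOR chain: 3 ^ 147 ^ 171 = 59

59


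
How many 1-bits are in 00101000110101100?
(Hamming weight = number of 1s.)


Counting 1s in 00101000110101100

7


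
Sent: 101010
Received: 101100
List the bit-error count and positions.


XOR: 000110

2 error(s) at position(s): 3, 4


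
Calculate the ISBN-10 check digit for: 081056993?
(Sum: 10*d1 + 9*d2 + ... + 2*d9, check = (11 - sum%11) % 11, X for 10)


Weighted sum: 209
209 mod 11 = 0

Check digit: 0


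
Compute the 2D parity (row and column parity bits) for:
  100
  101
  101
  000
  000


Row parities: 10000
Column parities: 100

Row P: 10000, Col P: 100, Corner: 1


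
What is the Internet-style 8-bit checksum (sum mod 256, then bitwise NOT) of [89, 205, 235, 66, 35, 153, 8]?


Sum = 791 mod 256 = 23
Complement = 232

232


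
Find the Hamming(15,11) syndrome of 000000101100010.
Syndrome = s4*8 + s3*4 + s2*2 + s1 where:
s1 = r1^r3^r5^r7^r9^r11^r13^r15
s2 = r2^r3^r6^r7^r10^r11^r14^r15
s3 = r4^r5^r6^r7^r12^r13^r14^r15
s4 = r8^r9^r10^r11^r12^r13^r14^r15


s1=0, s2=1, s3=0, s4=1

Syndrome = 10 (error at position 10)


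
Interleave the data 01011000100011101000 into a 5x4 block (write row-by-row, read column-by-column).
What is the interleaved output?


Matrix:
  0101
  1000
  1000
  1110
  1000
Read columns: 01111100100001010000

01111100100001010000


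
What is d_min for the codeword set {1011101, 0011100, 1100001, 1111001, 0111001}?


Comparing all pairs, minimum distance: 1
Can detect 0 errors, correct 0 errors

1


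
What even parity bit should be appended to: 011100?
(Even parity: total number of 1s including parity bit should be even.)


Number of 1s in data: 3
Parity bit: 1

1


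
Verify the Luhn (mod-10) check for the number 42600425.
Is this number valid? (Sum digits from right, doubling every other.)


Luhn sum = 26
26 mod 10 = 6

Invalid (Luhn sum mod 10 = 6)


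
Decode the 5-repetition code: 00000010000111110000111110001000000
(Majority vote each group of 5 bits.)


Groups: 00000, 01000, 01111, 10000, 11111, 00010, 00000
Majority votes: 0010100

0010100


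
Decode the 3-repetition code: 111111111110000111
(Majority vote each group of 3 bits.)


Groups: 111, 111, 111, 110, 000, 111
Majority votes: 111101

111101


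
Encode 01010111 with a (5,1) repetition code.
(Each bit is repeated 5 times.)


Each bit -> 5 copies

0000011111000001111100000111111111111111


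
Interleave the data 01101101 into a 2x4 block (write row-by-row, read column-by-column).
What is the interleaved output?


Matrix:
  0110
  1101
Read columns: 01111001

01111001


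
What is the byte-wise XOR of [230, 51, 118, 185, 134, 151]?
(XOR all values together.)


XOR chain: 230 ^ 51 ^ 118 ^ 185 ^ 134 ^ 151 = 11

11


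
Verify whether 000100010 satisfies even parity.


Number of 1s: 2

Yes, parity is correct (2 ones)


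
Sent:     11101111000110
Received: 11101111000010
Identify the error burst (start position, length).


XOR: 00000000000100

Burst at position 11, length 1


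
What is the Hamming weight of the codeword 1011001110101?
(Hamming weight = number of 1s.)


Counting 1s in 1011001110101

8


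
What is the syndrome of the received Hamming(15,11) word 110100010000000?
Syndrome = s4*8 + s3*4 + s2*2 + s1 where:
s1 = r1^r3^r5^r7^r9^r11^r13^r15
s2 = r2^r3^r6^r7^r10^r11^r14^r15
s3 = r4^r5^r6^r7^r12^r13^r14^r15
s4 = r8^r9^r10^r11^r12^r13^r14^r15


s1=1, s2=1, s3=1, s4=1

Syndrome = 15 (error at position 15)


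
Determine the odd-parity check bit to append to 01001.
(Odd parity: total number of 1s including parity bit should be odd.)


Number of 1s in data: 2
Parity bit: 1

1


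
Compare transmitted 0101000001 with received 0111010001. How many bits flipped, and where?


XOR: 0010010000

2 error(s) at position(s): 2, 5


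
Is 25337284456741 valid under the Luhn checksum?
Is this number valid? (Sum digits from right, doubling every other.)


Luhn sum = 68
68 mod 10 = 8

Invalid (Luhn sum mod 10 = 8)


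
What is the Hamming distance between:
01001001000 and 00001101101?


XOR: 01000100101
Count of 1s: 4

4


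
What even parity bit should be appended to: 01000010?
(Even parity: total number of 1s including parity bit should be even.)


Number of 1s in data: 2
Parity bit: 0

0


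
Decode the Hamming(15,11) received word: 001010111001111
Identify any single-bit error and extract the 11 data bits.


Syndrome = 0: no error detected

Data: 11011001111 (no errors)


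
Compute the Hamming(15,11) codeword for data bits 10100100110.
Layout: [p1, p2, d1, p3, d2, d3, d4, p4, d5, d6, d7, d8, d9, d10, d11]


Parity bits: p1=0, p2=0, p3=1, p4=1

001101010100110


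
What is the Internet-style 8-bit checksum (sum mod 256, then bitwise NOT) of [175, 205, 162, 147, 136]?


Sum = 825 mod 256 = 57
Complement = 198

198


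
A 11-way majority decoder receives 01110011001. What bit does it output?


Ones: 6 out of 11
Threshold: 6

1 (6/11 voted 1)


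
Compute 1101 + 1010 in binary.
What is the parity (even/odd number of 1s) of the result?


1101 = 13
1010 = 10
Sum = 23 = 10111
1s count = 4

even parity (4 ones in 10111)


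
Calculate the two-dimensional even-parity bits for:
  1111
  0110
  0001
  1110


Row parities: 0011
Column parities: 0110

Row P: 0011, Col P: 0110, Corner: 0


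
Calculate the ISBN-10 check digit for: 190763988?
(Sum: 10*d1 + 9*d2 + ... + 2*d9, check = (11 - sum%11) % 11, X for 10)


Weighted sum: 267
267 mod 11 = 3

Check digit: 8


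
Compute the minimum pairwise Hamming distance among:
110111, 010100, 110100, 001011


Comparing all pairs, minimum distance: 1
Can detect 0 errors, correct 0 errors

1


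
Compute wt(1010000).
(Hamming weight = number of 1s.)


Counting 1s in 1010000

2


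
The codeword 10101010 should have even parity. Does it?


Number of 1s: 4

Yes, parity is correct (4 ones)


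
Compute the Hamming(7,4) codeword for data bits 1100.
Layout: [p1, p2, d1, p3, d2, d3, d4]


Parity bits: p1=0, p2=1, p3=1

0111100


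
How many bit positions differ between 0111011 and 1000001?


XOR: 1111010
Count of 1s: 5

5


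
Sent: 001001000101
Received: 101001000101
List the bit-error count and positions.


XOR: 100000000000

1 error(s) at position(s): 0


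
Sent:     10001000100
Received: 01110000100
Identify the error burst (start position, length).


XOR: 11111000000

Burst at position 0, length 5


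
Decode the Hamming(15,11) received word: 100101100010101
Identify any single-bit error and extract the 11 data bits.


Syndrome = 13: error at position 13

Data: 00110010001 (corrected bit 13)


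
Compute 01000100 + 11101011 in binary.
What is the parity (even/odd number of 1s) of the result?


01000100 = 68
11101011 = 235
Sum = 303 = 100101111
1s count = 6

even parity (6 ones in 100101111)


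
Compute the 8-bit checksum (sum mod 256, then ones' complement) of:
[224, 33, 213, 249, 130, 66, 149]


Sum = 1064 mod 256 = 40
Complement = 215

215


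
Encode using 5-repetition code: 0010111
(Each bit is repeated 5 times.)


Each bit -> 5 copies

00000000001111100000111111111111111


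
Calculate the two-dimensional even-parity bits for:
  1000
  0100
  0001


Row parities: 111
Column parities: 1101

Row P: 111, Col P: 1101, Corner: 1


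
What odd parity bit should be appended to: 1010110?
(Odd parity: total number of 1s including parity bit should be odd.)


Number of 1s in data: 4
Parity bit: 1

1


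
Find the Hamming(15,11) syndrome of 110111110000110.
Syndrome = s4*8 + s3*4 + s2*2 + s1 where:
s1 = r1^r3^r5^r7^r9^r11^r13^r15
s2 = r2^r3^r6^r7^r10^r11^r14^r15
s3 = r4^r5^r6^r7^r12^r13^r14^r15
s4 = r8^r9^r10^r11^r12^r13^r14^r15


s1=0, s2=0, s3=0, s4=1

Syndrome = 8 (error at position 8)


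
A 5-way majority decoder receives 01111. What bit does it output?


Ones: 4 out of 5
Threshold: 3

1 (4/5 voted 1)


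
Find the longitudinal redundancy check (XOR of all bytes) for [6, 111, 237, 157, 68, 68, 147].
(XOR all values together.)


XOR chain: 6 ^ 111 ^ 237 ^ 157 ^ 68 ^ 68 ^ 147 = 138

138


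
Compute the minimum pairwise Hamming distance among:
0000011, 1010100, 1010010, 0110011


Comparing all pairs, minimum distance: 2
Can detect 1 errors, correct 0 errors

2


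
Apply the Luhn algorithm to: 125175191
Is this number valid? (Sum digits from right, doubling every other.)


Luhn sum = 31
31 mod 10 = 1

Invalid (Luhn sum mod 10 = 1)


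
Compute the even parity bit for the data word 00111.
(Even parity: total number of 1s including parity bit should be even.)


Number of 1s in data: 3
Parity bit: 1

1


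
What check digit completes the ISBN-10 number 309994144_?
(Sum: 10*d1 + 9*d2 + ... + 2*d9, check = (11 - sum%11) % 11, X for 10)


Weighted sum: 263
263 mod 11 = 10

Check digit: 1


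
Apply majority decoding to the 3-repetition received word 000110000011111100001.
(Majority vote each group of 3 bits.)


Groups: 000, 110, 000, 011, 111, 100, 001
Majority votes: 0101100

0101100


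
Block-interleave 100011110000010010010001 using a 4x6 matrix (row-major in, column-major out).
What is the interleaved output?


Matrix:
  100011
  110000
  010010
  010001
Read columns: 110001110000000010101001

110001110000000010101001


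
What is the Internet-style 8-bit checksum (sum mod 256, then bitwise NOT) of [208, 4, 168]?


Sum = 380 mod 256 = 124
Complement = 131

131


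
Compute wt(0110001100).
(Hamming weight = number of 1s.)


Counting 1s in 0110001100

4


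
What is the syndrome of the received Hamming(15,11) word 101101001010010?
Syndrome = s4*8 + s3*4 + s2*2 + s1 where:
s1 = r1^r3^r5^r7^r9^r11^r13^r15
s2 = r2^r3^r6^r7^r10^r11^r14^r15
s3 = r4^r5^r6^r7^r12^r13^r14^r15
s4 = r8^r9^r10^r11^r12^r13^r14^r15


s1=0, s2=0, s3=1, s4=1

Syndrome = 12 (error at position 12)


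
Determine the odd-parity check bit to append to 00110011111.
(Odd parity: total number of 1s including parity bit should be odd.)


Number of 1s in data: 7
Parity bit: 0

0


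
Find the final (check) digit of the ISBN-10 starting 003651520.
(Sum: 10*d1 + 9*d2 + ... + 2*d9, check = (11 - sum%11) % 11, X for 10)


Weighted sum: 127
127 mod 11 = 6

Check digit: 5


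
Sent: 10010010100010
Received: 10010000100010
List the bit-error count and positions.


XOR: 00000010000000

1 error(s) at position(s): 6


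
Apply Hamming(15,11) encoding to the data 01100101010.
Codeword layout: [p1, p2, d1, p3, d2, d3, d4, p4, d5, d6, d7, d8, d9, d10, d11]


Parity bits: p1=1, p2=1, p3=0, p4=1

110011010101010


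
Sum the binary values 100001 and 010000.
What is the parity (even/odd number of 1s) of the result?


100001 = 33
010000 = 16
Sum = 49 = 110001
1s count = 3

odd parity (3 ones in 110001)


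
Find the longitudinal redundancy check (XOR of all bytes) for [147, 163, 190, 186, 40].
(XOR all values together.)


XOR chain: 147 ^ 163 ^ 190 ^ 186 ^ 40 = 28

28


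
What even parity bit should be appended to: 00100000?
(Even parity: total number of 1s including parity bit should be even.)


Number of 1s in data: 1
Parity bit: 1

1


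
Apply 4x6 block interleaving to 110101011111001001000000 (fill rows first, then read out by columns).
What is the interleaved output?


Matrix:
  110101
  011111
  001001
  000000
Read columns: 100011000110110001001110

100011000110110001001110


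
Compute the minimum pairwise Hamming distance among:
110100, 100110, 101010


Comparing all pairs, minimum distance: 2
Can detect 1 errors, correct 0 errors

2


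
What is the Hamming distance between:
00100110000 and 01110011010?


XOR: 01010101010
Count of 1s: 5

5


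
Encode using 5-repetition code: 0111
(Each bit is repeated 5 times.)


Each bit -> 5 copies

00000111111111111111


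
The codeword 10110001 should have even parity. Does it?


Number of 1s: 4

Yes, parity is correct (4 ones)


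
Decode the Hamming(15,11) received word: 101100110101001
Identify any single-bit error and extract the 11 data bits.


Syndrome = 0: no error detected

Data: 10010101001 (no errors)


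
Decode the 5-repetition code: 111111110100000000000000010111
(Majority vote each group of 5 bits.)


Groups: 11111, 11101, 00000, 00000, 00000, 10111
Majority votes: 110001

110001


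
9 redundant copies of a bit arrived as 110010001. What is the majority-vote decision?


Ones: 4 out of 9
Threshold: 5

0 (4/9 voted 1)


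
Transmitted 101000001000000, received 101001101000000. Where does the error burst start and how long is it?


XOR: 000001100000000

Burst at position 5, length 2


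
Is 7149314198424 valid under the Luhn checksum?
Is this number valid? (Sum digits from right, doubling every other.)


Luhn sum = 61
61 mod 10 = 1

Invalid (Luhn sum mod 10 = 1)


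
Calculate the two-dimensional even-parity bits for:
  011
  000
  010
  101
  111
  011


Row parities: 001010
Column parities: 000

Row P: 001010, Col P: 000, Corner: 0


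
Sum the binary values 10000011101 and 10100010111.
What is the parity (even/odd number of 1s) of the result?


10000011101 = 1053
10100010111 = 1303
Sum = 2356 = 100100110100
1s count = 5

odd parity (5 ones in 100100110100)


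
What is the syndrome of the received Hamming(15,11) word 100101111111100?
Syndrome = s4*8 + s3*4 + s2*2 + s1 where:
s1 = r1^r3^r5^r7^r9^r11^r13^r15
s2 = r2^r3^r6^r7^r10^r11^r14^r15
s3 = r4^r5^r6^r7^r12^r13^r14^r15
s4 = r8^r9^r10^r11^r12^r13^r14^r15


s1=1, s2=0, s3=1, s4=0

Syndrome = 5 (error at position 5)


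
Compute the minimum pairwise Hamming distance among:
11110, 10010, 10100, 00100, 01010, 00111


Comparing all pairs, minimum distance: 1
Can detect 0 errors, correct 0 errors

1


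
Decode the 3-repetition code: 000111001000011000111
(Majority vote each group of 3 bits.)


Groups: 000, 111, 001, 000, 011, 000, 111
Majority votes: 0100101

0100101


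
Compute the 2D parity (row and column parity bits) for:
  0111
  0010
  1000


Row parities: 111
Column parities: 1101

Row P: 111, Col P: 1101, Corner: 1


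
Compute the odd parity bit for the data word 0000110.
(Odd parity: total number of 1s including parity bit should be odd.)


Number of 1s in data: 2
Parity bit: 1

1


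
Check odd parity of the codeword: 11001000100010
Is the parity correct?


Number of 1s: 5

Yes, parity is correct (5 ones)


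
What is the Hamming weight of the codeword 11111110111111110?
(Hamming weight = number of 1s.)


Counting 1s in 11111110111111110

15


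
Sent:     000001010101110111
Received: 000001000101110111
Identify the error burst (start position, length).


XOR: 000000010000000000

Burst at position 7, length 1


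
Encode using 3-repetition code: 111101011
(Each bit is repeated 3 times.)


Each bit -> 3 copies

111111111111000111000111111


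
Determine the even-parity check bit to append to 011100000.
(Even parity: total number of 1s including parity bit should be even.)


Number of 1s in data: 3
Parity bit: 1

1


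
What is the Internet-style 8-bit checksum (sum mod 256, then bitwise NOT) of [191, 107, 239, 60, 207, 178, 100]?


Sum = 1082 mod 256 = 58
Complement = 197

197


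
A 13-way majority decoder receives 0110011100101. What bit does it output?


Ones: 7 out of 13
Threshold: 7

1 (7/13 voted 1)


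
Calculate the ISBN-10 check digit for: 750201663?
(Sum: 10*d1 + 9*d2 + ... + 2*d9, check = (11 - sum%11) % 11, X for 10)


Weighted sum: 182
182 mod 11 = 6

Check digit: 5


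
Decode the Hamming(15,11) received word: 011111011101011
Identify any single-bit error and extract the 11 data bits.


Syndrome = 0: no error detected

Data: 11101101011 (no errors)


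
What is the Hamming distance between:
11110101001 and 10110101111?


XOR: 01000000110
Count of 1s: 3

3


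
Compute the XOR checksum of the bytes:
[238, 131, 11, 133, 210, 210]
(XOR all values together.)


XOR chain: 238 ^ 131 ^ 11 ^ 133 ^ 210 ^ 210 = 227

227


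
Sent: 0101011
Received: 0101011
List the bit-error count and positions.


XOR: 0000000

0 errors (received matches sent)


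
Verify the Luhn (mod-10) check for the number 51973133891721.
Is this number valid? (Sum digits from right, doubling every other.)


Luhn sum = 64
64 mod 10 = 4

Invalid (Luhn sum mod 10 = 4)


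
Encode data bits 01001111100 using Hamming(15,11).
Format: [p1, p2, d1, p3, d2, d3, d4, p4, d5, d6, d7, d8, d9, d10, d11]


Parity bits: p1=0, p2=0, p3=1, p4=1

000110011111100


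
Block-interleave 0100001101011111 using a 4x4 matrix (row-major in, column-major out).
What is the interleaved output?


Matrix:
  0100
  0011
  0101
  1111
Read columns: 0001101101010111

0001101101010111


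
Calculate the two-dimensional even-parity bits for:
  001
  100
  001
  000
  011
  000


Row parities: 111000
Column parities: 111

Row P: 111000, Col P: 111, Corner: 1


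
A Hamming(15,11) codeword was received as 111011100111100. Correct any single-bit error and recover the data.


Syndrome = 4: error at position 4

Data: 11110111100 (corrected bit 4)


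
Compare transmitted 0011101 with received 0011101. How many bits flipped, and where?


XOR: 0000000

0 errors (received matches sent)


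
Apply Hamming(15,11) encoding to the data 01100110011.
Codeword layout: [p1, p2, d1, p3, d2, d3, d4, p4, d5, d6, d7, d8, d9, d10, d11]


Parity bits: p1=1, p2=1, p3=0, p4=0

110011000110011


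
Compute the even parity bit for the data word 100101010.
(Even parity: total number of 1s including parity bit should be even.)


Number of 1s in data: 4
Parity bit: 0

0


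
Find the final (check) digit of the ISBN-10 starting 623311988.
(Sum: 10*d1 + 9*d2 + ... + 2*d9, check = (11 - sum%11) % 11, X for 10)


Weighted sum: 210
210 mod 11 = 1

Check digit: X


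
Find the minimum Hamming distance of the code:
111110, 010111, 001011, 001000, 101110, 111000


Comparing all pairs, minimum distance: 1
Can detect 0 errors, correct 0 errors

1


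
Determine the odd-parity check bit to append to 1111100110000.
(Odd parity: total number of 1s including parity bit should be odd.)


Number of 1s in data: 7
Parity bit: 0

0


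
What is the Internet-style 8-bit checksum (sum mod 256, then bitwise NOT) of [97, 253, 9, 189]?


Sum = 548 mod 256 = 36
Complement = 219

219


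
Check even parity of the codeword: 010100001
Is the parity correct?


Number of 1s: 3

No, parity error (3 ones)


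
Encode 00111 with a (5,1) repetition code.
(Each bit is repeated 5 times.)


Each bit -> 5 copies

0000000000111111111111111


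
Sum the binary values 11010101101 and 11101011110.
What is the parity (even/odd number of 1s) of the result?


11010101101 = 1709
11101011110 = 1886
Sum = 3595 = 111000001011
1s count = 6

even parity (6 ones in 111000001011)


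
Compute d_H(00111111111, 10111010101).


XOR: 10000101010
Count of 1s: 4

4


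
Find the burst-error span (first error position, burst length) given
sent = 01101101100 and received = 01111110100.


XOR: 00010011000

Burst at position 3, length 5


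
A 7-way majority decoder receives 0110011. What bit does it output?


Ones: 4 out of 7
Threshold: 4

1 (4/7 voted 1)


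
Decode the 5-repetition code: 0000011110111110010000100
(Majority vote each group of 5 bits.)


Groups: 00000, 11110, 11111, 00100, 00100
Majority votes: 01100

01100


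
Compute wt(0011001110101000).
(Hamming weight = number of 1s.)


Counting 1s in 0011001110101000

7


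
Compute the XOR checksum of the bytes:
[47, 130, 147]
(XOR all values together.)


XOR chain: 47 ^ 130 ^ 147 = 62

62


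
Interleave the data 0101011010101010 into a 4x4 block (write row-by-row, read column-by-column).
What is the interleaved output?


Matrix:
  0101
  0110
  1010
  1010
Read columns: 0011110001111000

0011110001111000


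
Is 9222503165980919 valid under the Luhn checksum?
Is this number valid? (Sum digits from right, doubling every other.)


Luhn sum = 70
70 mod 10 = 0

Valid (Luhn sum mod 10 = 0)


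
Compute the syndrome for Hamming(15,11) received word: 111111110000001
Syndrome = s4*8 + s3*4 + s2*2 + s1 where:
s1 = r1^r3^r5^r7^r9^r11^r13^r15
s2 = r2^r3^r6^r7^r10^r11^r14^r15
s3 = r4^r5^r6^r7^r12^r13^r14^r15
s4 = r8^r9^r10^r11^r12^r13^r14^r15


s1=1, s2=1, s3=1, s4=0

Syndrome = 7 (error at position 7)


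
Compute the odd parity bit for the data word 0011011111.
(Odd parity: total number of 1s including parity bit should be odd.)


Number of 1s in data: 7
Parity bit: 0

0


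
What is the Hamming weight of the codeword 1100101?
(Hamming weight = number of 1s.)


Counting 1s in 1100101

4


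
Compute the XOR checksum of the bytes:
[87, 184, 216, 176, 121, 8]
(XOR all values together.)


XOR chain: 87 ^ 184 ^ 216 ^ 176 ^ 121 ^ 8 = 246

246


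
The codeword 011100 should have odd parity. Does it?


Number of 1s: 3

Yes, parity is correct (3 ones)


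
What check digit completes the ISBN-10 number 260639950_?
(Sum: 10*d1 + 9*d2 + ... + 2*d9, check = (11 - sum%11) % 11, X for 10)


Weighted sum: 230
230 mod 11 = 10

Check digit: 1


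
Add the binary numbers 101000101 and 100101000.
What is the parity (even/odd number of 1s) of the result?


101000101 = 325
100101000 = 296
Sum = 621 = 1001101101
1s count = 6

even parity (6 ones in 1001101101)


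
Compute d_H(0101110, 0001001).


XOR: 0100111
Count of 1s: 4

4


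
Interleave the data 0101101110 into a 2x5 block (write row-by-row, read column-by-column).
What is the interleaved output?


Matrix:
  01011
  01110
Read columns: 0011011110

0011011110


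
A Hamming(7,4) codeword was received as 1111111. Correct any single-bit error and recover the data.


Syndrome = 0: no error detected

Data: 1111 (no errors)


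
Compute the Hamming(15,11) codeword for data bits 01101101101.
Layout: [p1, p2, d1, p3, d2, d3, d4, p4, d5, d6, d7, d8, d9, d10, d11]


Parity bits: p1=0, p2=1, p3=1, p4=1

010111011101101


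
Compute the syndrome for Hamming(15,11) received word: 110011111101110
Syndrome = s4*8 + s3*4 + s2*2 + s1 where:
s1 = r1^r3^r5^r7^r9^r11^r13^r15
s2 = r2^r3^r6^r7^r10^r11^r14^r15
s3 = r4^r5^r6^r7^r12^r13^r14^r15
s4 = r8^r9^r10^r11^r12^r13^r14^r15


s1=1, s2=1, s3=0, s4=0

Syndrome = 3 (error at position 3)


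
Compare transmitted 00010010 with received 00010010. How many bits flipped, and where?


XOR: 00000000

0 errors (received matches sent)


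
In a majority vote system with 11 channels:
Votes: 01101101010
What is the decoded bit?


Ones: 6 out of 11
Threshold: 6

1 (6/11 voted 1)


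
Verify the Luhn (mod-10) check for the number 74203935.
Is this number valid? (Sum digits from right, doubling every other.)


Luhn sum = 39
39 mod 10 = 9

Invalid (Luhn sum mod 10 = 9)


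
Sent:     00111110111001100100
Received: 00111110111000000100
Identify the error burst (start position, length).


XOR: 00000000000001100000

Burst at position 13, length 2
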